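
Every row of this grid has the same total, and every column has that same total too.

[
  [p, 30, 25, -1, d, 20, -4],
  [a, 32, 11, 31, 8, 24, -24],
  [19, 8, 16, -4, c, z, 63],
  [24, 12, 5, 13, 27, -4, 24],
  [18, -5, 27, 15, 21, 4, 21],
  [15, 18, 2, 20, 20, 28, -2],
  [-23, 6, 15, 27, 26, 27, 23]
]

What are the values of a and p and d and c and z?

Rows 4 and 5 both sum to 101, so that's the common total.
Row 2: 32 + 11 + 31 + 8 + 24 − 24 = 82, so its missing entry is 101 − 82 = 19.
Column 1: 19 + 19 + 24 + 18 + 15 − 23 = 72, so its missing entry is 101 − 72 = 29.
Row 1: 29 + 30 + 25 − 1 + 20 − 4 = 99, so its missing entry is 101 − 99 = 2.
Column 5: 2 + 8 + 27 + 21 + 20 + 26 = 104, so its missing entry is 101 − 104 = -3.
Row 3: 19 + 8 + 16 − 4 − 3 + 63 = 99, so its missing entry is 101 − 99 = 2.

a = 19, p = 29, d = 2, c = -3, z = 2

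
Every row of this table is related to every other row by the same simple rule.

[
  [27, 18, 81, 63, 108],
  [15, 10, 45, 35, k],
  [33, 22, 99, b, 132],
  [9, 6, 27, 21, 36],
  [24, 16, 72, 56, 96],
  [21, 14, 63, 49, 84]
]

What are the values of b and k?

Each row is a constant multiple of every other row — this is a multiplication table with the headers hidden.
Row 3 is 33/27 = 11/9 times row 1, so its entry in column 4 is 63 × 11/9 = 77.
Row 2 is 15/27 = 5/9 times row 1, so its entry in column 5 is 108 × 5/9 = 60.

b = 77, k = 60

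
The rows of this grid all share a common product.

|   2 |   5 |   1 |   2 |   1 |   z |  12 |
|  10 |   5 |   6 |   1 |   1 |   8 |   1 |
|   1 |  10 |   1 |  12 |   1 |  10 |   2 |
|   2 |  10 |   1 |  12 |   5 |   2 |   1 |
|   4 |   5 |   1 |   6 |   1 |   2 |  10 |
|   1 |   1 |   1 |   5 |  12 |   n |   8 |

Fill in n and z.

Rows 4 and 5 each multiply to 2400, so every row has product 2400.
Row 6: 1×1×1×5×12×8 = 480, so the missing entry is 2400 ÷ 480 = 5.
Row 1: 2×5×1×2×1×12 = 240, so the missing entry is 2400 ÷ 240 = 10.

n = 5, z = 10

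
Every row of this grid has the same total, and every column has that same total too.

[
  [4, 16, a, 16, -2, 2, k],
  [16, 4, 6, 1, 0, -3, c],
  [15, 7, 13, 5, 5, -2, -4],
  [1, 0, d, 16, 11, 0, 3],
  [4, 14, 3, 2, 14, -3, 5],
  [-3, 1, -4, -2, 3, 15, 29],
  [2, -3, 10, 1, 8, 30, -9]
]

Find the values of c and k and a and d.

c = 15, k = 0, a = 3, d = 8

Rows 3 and 5 both sum to 39, so that's the common total.
Row 2: 16 + 4 + 6 + 1 + 0 − 3 = 24, so its missing entry is 39 − 24 = 15.
Row 4: 1 + 0 + 16 + 11 + 0 + 3 = 31, so its missing entry is 39 − 31 = 8.
Column 3: 6 + 13 + 8 + 3 − 4 + 10 = 36, so its missing entry is 39 − 36 = 3.
Row 1: 4 + 16 + 3 + 16 − 2 + 2 = 39, so its missing entry is 39 − 39 = 0.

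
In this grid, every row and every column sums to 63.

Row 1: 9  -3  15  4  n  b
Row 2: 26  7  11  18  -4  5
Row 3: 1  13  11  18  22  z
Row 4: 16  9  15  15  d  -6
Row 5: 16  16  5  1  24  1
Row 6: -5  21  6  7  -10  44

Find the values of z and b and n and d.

Row 3 has 1 + 13 + 11 + 18 + 22 = 65; the blank must be 63 − 65 = -2.
Row 4 has 16 + 9 + 15 + 15 − 6 = 49; the blank must be 63 − 49 = 14.
Column 5 has -4 + 22 + 14 + 24 − 10 = 46; the blank must be 63 − 46 = 17.
Row 1 has 9 − 3 + 15 + 4 + 17 = 42; the blank must be 63 − 42 = 21.

z = -2, b = 21, n = 17, d = 14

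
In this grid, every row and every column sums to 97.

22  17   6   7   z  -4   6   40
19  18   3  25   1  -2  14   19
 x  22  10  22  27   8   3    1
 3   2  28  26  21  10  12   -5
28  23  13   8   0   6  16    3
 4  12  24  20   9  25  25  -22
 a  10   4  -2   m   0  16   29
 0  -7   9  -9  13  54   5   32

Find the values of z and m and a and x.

z = 3, m = 23, a = 17, x = 4

Row 3 has 22 + 10 + 22 + 27 + 8 + 3 + 1 = 93; the blank must be 97 − 93 = 4.
Row 1 has 22 + 17 + 6 + 7 − 4 + 6 + 40 = 94; the blank must be 97 − 94 = 3.
Column 5 has 3 + 1 + 27 + 21 + 0 + 9 + 13 = 74; the blank must be 97 − 74 = 23.
Row 7 has 10 + 4 − 2 + 23 + 0 + 16 + 29 = 80; the blank must be 97 − 80 = 17.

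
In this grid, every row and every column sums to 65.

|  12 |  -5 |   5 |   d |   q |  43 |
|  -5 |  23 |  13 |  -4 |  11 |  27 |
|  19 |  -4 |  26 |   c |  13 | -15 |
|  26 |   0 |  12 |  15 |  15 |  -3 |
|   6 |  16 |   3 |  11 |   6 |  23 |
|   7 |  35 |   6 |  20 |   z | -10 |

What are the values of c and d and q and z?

The known cells in row 3 total 39, leaving 65 − 39 = 26 for the blank.
The known cells in row 6 total 58, leaving 65 − 58 = 7 for the blank.
The known cells in column 4 total 68, leaving 65 − 68 = -3 for the blank.
The known cells in row 1 total 52, leaving 65 − 52 = 13 for the blank.

c = 26, d = -3, q = 13, z = 7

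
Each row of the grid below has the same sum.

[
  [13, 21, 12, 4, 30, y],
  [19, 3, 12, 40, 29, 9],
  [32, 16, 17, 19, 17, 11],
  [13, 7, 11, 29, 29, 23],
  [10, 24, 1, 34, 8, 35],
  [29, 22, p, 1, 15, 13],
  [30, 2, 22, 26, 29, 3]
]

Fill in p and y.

The complete rows each total 112.
Row 6 is missing 112 − 80 = 32 (since 29 + 22 + 1 + 15 + 13 = 80).
Row 1 is missing 112 − 80 = 32 (since 13 + 21 + 12 + 4 + 30 = 80).

p = 32, y = 32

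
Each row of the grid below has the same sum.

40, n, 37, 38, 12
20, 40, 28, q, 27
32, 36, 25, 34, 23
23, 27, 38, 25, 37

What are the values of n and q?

Row 3 sums to 150 and so does row 4; that's the common total.
In row 1 the known cells total 127, leaving 150 − 127 = 23.
In row 2 the known cells total 115, leaving 150 − 115 = 35.

n = 23, q = 35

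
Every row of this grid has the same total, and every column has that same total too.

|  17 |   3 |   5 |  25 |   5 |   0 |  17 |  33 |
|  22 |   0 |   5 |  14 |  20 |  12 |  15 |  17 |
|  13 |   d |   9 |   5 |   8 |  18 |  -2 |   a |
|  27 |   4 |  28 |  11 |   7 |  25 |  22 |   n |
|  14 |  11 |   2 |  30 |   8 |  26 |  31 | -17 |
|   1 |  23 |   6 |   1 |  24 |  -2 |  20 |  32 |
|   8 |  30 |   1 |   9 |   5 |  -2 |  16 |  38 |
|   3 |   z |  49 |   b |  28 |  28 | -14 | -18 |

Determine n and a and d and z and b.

Rows 1 and 2 both sum to 105, so that's the common total.
Row 4 has 27 + 4 + 28 + 11 + 7 + 25 + 22 = 124; the blank must be 105 − 124 = -19.
Column 8 has 33 + 17 − 19 − 17 + 32 + 38 − 18 = 66; the blank must be 105 − 66 = 39.
Row 3 has 13 + 9 + 5 + 8 + 18 − 2 + 39 = 90; the blank must be 105 − 90 = 15.
Column 2 has 3 + 0 + 15 + 4 + 11 + 23 + 30 = 86; the blank must be 105 − 86 = 19.
Row 8 has 3 + 19 + 49 + 28 + 28 − 14 − 18 = 95; the blank must be 105 − 95 = 10.

n = -19, a = 39, d = 15, z = 19, b = 10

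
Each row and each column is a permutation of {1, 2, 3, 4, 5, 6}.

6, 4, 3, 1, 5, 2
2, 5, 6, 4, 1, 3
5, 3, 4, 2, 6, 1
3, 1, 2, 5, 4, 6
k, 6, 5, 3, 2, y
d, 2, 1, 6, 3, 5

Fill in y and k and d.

y = 4, k = 1, d = 4

For row 5, column 6: column 6 already has {1, 2, 3, 5, 6}; that leaves 4.
For row 5, column 1: row 5 already has {2, 3, 4, 5, 6}; that leaves 1.
Cell (6,1): row 6 already has {1, 2, 3, 5, 6} → 4.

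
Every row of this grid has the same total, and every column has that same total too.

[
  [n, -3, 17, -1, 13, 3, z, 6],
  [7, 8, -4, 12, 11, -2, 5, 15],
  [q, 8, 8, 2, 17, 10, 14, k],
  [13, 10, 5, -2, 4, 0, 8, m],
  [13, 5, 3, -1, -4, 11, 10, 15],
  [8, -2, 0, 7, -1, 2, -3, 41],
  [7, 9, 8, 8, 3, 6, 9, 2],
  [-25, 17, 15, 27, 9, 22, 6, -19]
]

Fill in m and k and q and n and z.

m = 14, k = -22, q = 15, n = 14, z = 3

Rows 2 and 5 both sum to 52, so that's the common total.
Row 4: 13 + 10 + 5 − 2 + 4 + 0 + 8 = 38, so its missing entry is 52 − 38 = 14.
Column 8: 6 + 15 + 14 + 15 + 41 + 2 − 19 = 74, so its missing entry is 52 − 74 = -22.
Row 3: 8 + 8 + 2 + 17 + 10 + 14 − 22 = 37, so its missing entry is 52 − 37 = 15.
Column 1: 7 + 15 + 13 + 13 + 8 + 7 − 25 = 38, so its missing entry is 52 − 38 = 14.
Row 1: 14 − 3 + 17 − 1 + 13 + 3 + 6 = 49, so its missing entry is 52 − 49 = 3.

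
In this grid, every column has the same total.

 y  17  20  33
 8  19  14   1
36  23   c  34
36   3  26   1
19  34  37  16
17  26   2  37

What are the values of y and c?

y = 6, c = 23

The complete columns each total 122.
Column 1 is missing 122 − 116 = 6 (since 8 + 36 + 36 + 19 + 17 = 116).
Column 3 is missing 122 − 99 = 23 (since 20 + 14 + 26 + 37 + 2 = 99).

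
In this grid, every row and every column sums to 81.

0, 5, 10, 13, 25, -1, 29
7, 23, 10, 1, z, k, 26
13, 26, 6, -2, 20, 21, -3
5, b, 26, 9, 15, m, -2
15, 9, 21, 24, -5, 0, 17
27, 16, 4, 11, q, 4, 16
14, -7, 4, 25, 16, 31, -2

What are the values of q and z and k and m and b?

q = 3, z = 7, k = 7, m = 19, b = 9

Column 2 has 5 + 23 + 26 + 9 + 16 − 7 = 72; the blank must be 81 − 72 = 9.
Row 6 has 27 + 16 + 4 + 11 + 4 + 16 = 78; the blank must be 81 − 78 = 3.
Column 5 has 25 + 20 + 15 − 5 + 3 + 16 = 74; the blank must be 81 − 74 = 7.
Row 2 has 7 + 23 + 10 + 1 + 7 + 26 = 74; the blank must be 81 − 74 = 7.
Row 4 has 5 + 9 + 26 + 9 + 15 − 2 = 62; the blank must be 81 − 62 = 19.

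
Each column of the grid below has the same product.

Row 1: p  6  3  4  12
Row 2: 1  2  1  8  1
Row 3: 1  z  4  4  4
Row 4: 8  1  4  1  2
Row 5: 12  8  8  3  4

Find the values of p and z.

p = 4, z = 4

Columns 3 and 4 each multiply to 384, so every column has product 384.
Column 1: 1×1×8×12 = 96, so the missing entry is 384 ÷ 96 = 4.
Column 2: 6×2×1×8 = 96, so the missing entry is 384 ÷ 96 = 4.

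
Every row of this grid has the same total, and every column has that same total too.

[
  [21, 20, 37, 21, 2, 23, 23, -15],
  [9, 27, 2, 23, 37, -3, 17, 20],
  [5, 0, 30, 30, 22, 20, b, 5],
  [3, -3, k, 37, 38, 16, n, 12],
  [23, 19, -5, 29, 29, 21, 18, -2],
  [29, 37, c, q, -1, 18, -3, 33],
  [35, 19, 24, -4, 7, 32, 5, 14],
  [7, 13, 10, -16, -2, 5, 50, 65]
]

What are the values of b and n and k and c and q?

Rows 1 and 2 both sum to 132, so that's the common total.
The known cells in row 3 total 112, leaving 132 − 112 = 20 for the blank.
The known cells in column 7 total 130, leaving 132 − 130 = 2 for the blank.
The known cells in column 4 total 120, leaving 132 − 120 = 12 for the blank.
The known cells in row 4 total 105, leaving 132 − 105 = 27 for the blank.
The known cells in row 6 total 125, leaving 132 − 125 = 7 for the blank.

b = 20, n = 2, k = 27, c = 7, q = 12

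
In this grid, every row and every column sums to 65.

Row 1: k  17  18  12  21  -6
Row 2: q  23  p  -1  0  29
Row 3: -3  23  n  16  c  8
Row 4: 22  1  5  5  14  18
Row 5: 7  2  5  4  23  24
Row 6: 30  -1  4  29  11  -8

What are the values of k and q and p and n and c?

k = 3, q = 6, p = 8, n = 25, c = -4

Column 5: 21 + 0 + 14 + 23 + 11 = 69, so its missing entry is 65 − 69 = -4.
Row 1: 17 + 18 + 12 + 21 − 6 = 62, so its missing entry is 65 − 62 = 3.
Row 3: -3 + 23 + 16 − 4 + 8 = 40, so its missing entry is 65 − 40 = 25.
Column 3: 18 + 25 + 5 + 5 + 4 = 57, so its missing entry is 65 − 57 = 8.
Row 2: 23 + 8 − 1 + 0 + 29 = 59, so its missing entry is 65 − 59 = 6.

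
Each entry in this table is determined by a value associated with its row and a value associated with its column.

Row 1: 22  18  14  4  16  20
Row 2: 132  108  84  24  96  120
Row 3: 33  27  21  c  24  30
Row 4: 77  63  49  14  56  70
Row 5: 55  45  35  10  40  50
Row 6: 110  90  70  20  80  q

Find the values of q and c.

Each row is a constant multiple of every other row — this is a multiplication table with the headers hidden.
Row 6 is 110/22 = 5/1 times row 1, so its entry in column 6 is 20 × 5/1 = 100.
Row 3 is 33/22 = 3/2 times row 1, so its entry in column 4 is 4 × 3/2 = 6.

q = 100, c = 6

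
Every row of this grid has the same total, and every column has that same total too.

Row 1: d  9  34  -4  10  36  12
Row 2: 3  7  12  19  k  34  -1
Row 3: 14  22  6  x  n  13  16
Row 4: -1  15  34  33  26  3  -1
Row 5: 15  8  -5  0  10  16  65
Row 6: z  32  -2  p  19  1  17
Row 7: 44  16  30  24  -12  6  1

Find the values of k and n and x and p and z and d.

Rows 4 and 5 both sum to 109, so that's the common total.
Row 1 has 9 + 34 − 4 + 10 + 36 + 12 = 97; the blank must be 109 − 97 = 12.
Row 2 has 3 + 7 + 12 + 19 + 34 − 1 = 74; the blank must be 109 − 74 = 35.
Column 5 has 10 + 35 + 26 + 10 + 19 − 12 = 88; the blank must be 109 − 88 = 21.
Row 3 has 14 + 22 + 6 + 21 + 13 + 16 = 92; the blank must be 109 − 92 = 17.
Column 1 has 12 + 3 + 14 − 1 + 15 + 44 = 87; the blank must be 109 − 87 = 22.
Row 6 has 22 + 32 − 2 + 19 + 1 + 17 = 89; the blank must be 109 − 89 = 20.

k = 35, n = 21, x = 17, p = 20, z = 22, d = 12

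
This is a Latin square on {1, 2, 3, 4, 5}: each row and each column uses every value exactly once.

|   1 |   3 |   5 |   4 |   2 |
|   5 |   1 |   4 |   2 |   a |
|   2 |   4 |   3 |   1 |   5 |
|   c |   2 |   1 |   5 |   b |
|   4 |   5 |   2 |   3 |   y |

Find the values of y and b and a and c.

For row 5, column 5: row 5 already has {2, 3, 4, 5}; that leaves 1.
At (row 2, col 5): row 2 already has {1, 2, 4, 5}, so the value is 3.
At (row 4, col 5): column 5 already has {1, 2, 3, 5}, so the value is 4.
At (row 4, col 1): row 4 already has {1, 2, 4, 5}, so the value is 3.

y = 1, b = 4, a = 3, c = 3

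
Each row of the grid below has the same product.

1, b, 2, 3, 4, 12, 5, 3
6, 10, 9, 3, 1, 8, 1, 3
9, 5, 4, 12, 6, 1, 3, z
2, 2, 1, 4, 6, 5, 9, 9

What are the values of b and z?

b = 9, z = 1

Rows 2 and 4 each multiply to 38880, so every row has product 38880.
Row 1: 1×2×3×4×12×5×3 = 4320, so the missing entry is 38880 ÷ 4320 = 9.
Row 3: 9×5×4×12×6×1×3 = 38880, so the missing entry is 38880 ÷ 38880 = 1.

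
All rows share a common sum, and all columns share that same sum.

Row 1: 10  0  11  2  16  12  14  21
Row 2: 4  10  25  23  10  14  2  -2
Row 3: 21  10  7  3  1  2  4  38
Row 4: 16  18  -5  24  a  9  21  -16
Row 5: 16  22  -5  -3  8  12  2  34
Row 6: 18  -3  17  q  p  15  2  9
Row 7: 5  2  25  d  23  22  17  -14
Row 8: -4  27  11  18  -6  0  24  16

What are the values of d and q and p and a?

Rows 1 and 2 both sum to 86, so that's the common total.
Row 7 has 5 + 2 + 25 + 23 + 22 + 17 − 14 = 80; the blank must be 86 − 80 = 6.
Column 4 has 2 + 23 + 3 + 24 − 3 + 6 + 18 = 73; the blank must be 86 − 73 = 13.
Row 6 has 18 − 3 + 17 + 13 + 15 + 2 + 9 = 71; the blank must be 86 − 71 = 15.
Row 4 has 16 + 18 − 5 + 24 + 9 + 21 − 16 = 67; the blank must be 86 − 67 = 19.

d = 6, q = 13, p = 15, a = 19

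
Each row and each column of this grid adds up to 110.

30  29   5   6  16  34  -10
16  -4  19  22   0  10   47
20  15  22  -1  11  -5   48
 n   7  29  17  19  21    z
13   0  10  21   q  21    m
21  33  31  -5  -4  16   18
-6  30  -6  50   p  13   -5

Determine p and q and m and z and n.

p = 34, q = 34, m = 11, z = 1, n = 16

Row 7: -6 + 30 − 6 + 50 + 13 − 5 = 76, so its missing entry is 110 − 76 = 34.
Column 5: 16 + 0 + 11 + 19 − 4 + 34 = 76, so its missing entry is 110 − 76 = 34.
Row 5: 13 + 0 + 10 + 21 + 34 + 21 = 99, so its missing entry is 110 − 99 = 11.
Column 1: 30 + 16 + 20 + 13 + 21 − 6 = 94, so its missing entry is 110 − 94 = 16.
Row 4: 16 + 7 + 29 + 17 + 19 + 21 = 109, so its missing entry is 110 − 109 = 1.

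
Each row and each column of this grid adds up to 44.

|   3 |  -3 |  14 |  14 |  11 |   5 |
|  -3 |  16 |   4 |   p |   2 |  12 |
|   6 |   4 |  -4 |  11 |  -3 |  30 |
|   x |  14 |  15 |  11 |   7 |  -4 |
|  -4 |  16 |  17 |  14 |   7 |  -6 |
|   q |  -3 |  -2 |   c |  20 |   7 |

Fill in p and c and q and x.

Row 2 has -3 + 16 + 4 + 2 + 12 = 31; the blank must be 44 − 31 = 13.
Column 4 has 14 + 13 + 11 + 11 + 14 = 63; the blank must be 44 − 63 = -19.
Row 6 has -3 − 2 − 19 + 20 + 7 = 3; the blank must be 44 − 3 = 41.
Row 4 has 14 + 15 + 11 + 7 − 4 = 43; the blank must be 44 − 43 = 1.

p = 13, c = -19, q = 41, x = 1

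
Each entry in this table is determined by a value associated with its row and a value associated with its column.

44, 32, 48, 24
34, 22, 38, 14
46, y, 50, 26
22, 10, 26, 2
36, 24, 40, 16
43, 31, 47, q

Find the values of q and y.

The difference between any two rows is the same in every column — this is an addition table with the headers hidden.
Row 6 minus row 1 is 43 − 44 = -1, so its entry in column 4 is 24 + (-1) = 23.
Row 3 minus row 1 is 46 − 44 = 2, so its entry in column 2 is 32 + 2 = 34.

q = 23, y = 34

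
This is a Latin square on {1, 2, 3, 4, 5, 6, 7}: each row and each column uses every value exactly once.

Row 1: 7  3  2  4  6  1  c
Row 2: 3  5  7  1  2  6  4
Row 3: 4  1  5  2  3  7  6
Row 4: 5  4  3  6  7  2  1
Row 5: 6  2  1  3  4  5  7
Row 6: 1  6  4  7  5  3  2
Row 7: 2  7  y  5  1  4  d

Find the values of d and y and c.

d = 3, y = 6, c = 5

At (row 7, col 3): column 3 already has {1, 2, 3, 4, 5, 7}, so the value is 6.
For row 7, column 7: row 7 already has {1, 2, 4, 5, 6, 7}; that leaves 3.
For row 1, column 7: row 1 already has {1, 2, 3, 4, 6, 7}; that leaves 5.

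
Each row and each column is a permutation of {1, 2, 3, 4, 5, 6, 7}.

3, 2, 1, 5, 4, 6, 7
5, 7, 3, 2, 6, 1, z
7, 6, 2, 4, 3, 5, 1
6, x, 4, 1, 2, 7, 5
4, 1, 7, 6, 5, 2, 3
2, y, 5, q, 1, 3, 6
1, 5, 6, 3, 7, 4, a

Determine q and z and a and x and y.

q = 7, z = 4, a = 2, x = 3, y = 4

For row 4, column 2: row 4 already has {1, 2, 4, 5, 6, 7}; that leaves 3.
Cell (7,7): row 7 already has {1, 3, 4, 5, 6, 7} → 2.
At (row 6, col 2): column 2 already has {1, 2, 3, 5, 6, 7}, so the value is 4.
At (row 6, col 4): row 6 already has {1, 2, 3, 4, 5, 6}, so the value is 7.
Cell (2,7): row 2 already has {1, 2, 3, 5, 6, 7} → 4.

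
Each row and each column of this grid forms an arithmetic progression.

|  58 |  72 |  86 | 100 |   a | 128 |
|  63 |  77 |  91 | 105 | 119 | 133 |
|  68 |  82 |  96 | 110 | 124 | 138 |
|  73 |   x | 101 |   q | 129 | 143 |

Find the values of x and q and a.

Along each row the entries change by 14 per step; down each column they change by 5.
Row 4: from 73 at column 1, stepping by 14 to column 2 gives 87.
Row 4: from 73 at column 1, stepping by 14 to column 4 gives 115.
Row 1: from 58 at column 1, stepping by 14 to column 5 gives 114.

x = 87, q = 115, a = 114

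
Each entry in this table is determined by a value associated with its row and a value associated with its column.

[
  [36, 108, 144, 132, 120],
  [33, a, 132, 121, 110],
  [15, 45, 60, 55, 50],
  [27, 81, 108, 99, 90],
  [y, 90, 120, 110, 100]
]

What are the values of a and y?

Each row is a constant multiple of every other row — this is a multiplication table with the headers hidden.
Row 2 is 121/132 = 11/12 times row 1, so its entry in column 2 is 108 × 11/12 = 99.
Row 5 is 110/132 = 5/6 times row 1, so its entry in column 1 is 36 × 5/6 = 30.

a = 99, y = 30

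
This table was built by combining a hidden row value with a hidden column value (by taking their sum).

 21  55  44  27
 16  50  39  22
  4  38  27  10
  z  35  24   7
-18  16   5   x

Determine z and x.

z = 1, x = -12

The difference between any two rows is the same in every column — this is an addition table with the headers hidden.
Row 4 minus row 1 is 24 − 44 = -20, so its entry in column 1 is 21 + (-20) = 1.
Row 5 minus row 1 is 5 − 44 = -39, so its entry in column 4 is 27 + (-39) = -12.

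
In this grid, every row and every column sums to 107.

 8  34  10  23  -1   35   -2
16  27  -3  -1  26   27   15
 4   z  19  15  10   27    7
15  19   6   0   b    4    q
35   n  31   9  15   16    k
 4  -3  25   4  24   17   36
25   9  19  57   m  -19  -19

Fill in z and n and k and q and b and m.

The known cells in row 3 total 82, leaving 107 − 82 = 25 for the blank.
The known cells in row 7 total 72, leaving 107 − 72 = 35 for the blank.
The known cells in column 5 total 109, leaving 107 − 109 = -2 for the blank.
The known cells in row 4 total 42, leaving 107 − 42 = 65 for the blank.
The known cells in column 7 total 102, leaving 107 − 102 = 5 for the blank.
The known cells in row 5 total 111, leaving 107 − 111 = -4 for the blank.

z = 25, n = -4, k = 5, q = 65, b = -2, m = 35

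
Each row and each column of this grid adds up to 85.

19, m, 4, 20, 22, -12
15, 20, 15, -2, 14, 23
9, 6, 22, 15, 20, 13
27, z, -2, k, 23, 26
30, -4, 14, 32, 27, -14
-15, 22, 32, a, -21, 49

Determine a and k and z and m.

a = 18, k = 2, z = 9, m = 32

Row 6 has -15 + 22 + 32 − 21 + 49 = 67; the blank must be 85 − 67 = 18.
Column 4 has 20 − 2 + 15 + 32 + 18 = 83; the blank must be 85 − 83 = 2.
Row 4 has 27 − 2 + 2 + 23 + 26 = 76; the blank must be 85 − 76 = 9.
Row 1 has 19 + 4 + 20 + 22 − 12 = 53; the blank must be 85 − 53 = 32.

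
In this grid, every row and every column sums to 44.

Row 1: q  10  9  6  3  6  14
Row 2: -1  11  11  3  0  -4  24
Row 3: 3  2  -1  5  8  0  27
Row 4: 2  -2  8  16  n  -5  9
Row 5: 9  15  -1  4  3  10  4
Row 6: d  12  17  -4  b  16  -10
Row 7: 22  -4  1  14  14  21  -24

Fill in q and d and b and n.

q = -4, d = 13, b = 0, n = 16

Row 4 has 2 − 2 + 8 + 16 − 5 + 9 = 28; the blank must be 44 − 28 = 16.
Column 5 has 3 + 0 + 8 + 16 + 3 + 14 = 44; the blank must be 44 − 44 = 0.
Row 6 has 12 + 17 − 4 + 0 + 16 − 10 = 31; the blank must be 44 − 31 = 13.
Row 1 has 10 + 9 + 6 + 3 + 6 + 14 = 48; the blank must be 44 − 48 = -4.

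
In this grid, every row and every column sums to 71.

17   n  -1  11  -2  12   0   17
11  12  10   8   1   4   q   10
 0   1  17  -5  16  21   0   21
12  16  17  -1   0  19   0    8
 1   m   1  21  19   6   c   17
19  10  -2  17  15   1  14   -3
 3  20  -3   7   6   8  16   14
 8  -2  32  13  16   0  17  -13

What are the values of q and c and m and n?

q = 15, c = 9, m = -3, n = 17

Row 1: 17 − 1 + 11 − 2 + 12 + 0 + 17 = 54, so its missing entry is 71 − 54 = 17.
Row 2: 11 + 12 + 10 + 8 + 1 + 4 + 10 = 56, so its missing entry is 71 − 56 = 15.
Column 7: 0 + 15 + 0 + 0 + 14 + 16 + 17 = 62, so its missing entry is 71 − 62 = 9.
Row 5: 1 + 1 + 21 + 19 + 6 + 9 + 17 = 74, so its missing entry is 71 − 74 = -3.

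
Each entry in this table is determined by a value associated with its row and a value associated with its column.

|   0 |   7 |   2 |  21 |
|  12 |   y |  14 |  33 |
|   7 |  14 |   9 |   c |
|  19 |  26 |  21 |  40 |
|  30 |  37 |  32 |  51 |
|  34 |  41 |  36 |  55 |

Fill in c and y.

c = 28, y = 19

The difference between any two rows is the same in every column — this is an addition table with the headers hidden.
Row 3 minus row 1 is 7 − 0 = 7, so its entry in column 4 is 21 + 7 = 28.
Row 2 minus row 1 is 12 − 0 = 12, so its entry in column 2 is 7 + 12 = 19.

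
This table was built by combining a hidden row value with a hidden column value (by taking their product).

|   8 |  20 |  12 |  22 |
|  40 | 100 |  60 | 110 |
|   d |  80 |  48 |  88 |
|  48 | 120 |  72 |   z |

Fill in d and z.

Each row is a constant multiple of every other row — this is a multiplication table with the headers hidden.
Row 3 is 48/12 = 4/1 times row 1, so its entry in column 1 is 8 × 4/1 = 32.
Row 4 is 72/12 = 6/1 times row 1, so its entry in column 4 is 22 × 6/1 = 132.

d = 32, z = 132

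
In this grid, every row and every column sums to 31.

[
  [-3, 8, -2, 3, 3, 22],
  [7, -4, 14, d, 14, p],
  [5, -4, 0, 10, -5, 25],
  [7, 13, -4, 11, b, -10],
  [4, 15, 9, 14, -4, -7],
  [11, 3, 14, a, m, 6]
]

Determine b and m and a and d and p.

Row 4 has 7 + 13 − 4 + 11 − 10 = 17; the blank must be 31 − 17 = 14.
Column 6 has 22 + 25 − 10 − 7 + 6 = 36; the blank must be 31 − 36 = -5.
Column 5 has 3 + 14 − 5 + 14 − 4 = 22; the blank must be 31 − 22 = 9.
Row 6 has 11 + 3 + 14 + 9 + 6 = 43; the blank must be 31 − 43 = -12.
Row 2 has 7 − 4 + 14 + 14 − 5 = 26; the blank must be 31 − 26 = 5.

b = 14, m = 9, a = -12, d = 5, p = -5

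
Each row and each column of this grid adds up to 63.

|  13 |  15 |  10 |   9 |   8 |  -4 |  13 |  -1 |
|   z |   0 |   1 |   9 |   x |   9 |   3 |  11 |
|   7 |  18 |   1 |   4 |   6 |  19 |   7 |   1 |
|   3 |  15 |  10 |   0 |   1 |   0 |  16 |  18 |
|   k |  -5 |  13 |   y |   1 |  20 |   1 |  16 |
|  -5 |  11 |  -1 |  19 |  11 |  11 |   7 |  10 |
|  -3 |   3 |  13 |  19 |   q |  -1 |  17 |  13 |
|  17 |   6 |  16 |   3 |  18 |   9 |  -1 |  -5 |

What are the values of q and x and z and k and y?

q = 2, x = 16, z = 14, k = 17, y = 0

Column 4: 9 + 9 + 4 + 0 + 19 + 19 + 3 = 63, so its missing entry is 63 − 63 = 0.
Row 5: -5 + 13 + 0 + 1 + 20 + 1 + 16 = 46, so its missing entry is 63 − 46 = 17.
Row 7: -3 + 3 + 13 + 19 − 1 + 17 + 13 = 61, so its missing entry is 63 − 61 = 2.
Column 5: 8 + 6 + 1 + 1 + 11 + 2 + 18 = 47, so its missing entry is 63 − 47 = 16.
Row 2: 0 + 1 + 9 + 16 + 9 + 3 + 11 = 49, so its missing entry is 63 − 49 = 14.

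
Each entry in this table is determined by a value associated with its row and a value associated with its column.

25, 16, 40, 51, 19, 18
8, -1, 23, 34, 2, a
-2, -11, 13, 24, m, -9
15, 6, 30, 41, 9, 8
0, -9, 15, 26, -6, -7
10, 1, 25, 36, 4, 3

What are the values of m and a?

m = -8, a = 1

The difference between any two rows is the same in every column — this is an addition table with the headers hidden.
Row 3 minus row 1 is 24 − 51 = -27, so its entry in column 5 is 19 + (-27) = -8.
Row 2 minus row 1 is 34 − 51 = -17, so its entry in column 6 is 18 + (-17) = 1.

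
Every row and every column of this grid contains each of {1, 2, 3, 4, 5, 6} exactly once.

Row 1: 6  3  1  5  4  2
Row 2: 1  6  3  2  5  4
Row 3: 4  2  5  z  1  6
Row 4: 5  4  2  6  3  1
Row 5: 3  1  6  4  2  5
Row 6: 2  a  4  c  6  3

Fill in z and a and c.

z = 3, a = 5, c = 1

For row 3, column 4: row 3 already has {1, 2, 4, 5, 6}; that leaves 3.
For row 6, column 4: column 4 already has {2, 3, 4, 5, 6}; that leaves 1.
For row 6, column 2: row 6 already has {1, 2, 3, 4, 6}; that leaves 5.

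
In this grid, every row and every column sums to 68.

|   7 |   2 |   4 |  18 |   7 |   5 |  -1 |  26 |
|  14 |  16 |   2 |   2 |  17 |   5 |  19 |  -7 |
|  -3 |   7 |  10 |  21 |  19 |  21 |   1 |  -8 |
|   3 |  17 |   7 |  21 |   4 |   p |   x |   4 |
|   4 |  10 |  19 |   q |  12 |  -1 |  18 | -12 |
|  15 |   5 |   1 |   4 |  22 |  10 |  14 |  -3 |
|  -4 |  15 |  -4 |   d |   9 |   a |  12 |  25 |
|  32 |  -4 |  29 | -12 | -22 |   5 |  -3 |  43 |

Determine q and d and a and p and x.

Row 5: 4 + 10 + 19 + 12 − 1 + 18 − 12 = 50, so its missing entry is 68 − 50 = 18.
Column 7: -1 + 19 + 1 + 18 + 14 + 12 − 3 = 60, so its missing entry is 68 − 60 = 8.
Column 4: 18 + 2 + 21 + 21 + 18 + 4 − 12 = 72, so its missing entry is 68 − 72 = -4.
Row 7: -4 + 15 − 4 − 4 + 9 + 12 + 25 = 49, so its missing entry is 68 − 49 = 19.
Row 4: 3 + 17 + 7 + 21 + 4 + 8 + 4 = 64, so its missing entry is 68 − 64 = 4.

q = 18, d = -4, a = 19, p = 4, x = 8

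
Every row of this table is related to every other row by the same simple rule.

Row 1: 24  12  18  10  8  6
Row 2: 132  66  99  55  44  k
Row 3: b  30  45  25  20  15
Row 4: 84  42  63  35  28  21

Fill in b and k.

Each row is a constant multiple of every other row — this is a multiplication table with the headers hidden.
Row 3 is 20/8 = 5/2 times row 1, so its entry in column 1 is 24 × 5/2 = 60.
Row 2 is 44/8 = 11/2 times row 1, so its entry in column 6 is 6 × 11/2 = 33.

b = 60, k = 33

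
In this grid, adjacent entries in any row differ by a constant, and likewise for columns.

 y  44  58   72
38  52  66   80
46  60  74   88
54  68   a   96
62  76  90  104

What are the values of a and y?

a = 82, y = 30

Along each row the entries change by 14 per step; down each column they change by 8.
Row 4: from 54 at column 1, stepping by 14 to column 3 gives 82.
Row 1: from 44 at column 2, stepping by 14 to column 1 gives 30.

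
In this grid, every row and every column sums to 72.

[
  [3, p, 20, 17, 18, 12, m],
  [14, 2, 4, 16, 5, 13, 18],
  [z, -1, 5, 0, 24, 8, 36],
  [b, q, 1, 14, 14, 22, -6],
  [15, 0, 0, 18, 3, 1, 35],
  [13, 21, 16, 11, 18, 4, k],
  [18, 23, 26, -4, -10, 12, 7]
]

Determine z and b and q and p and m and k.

The known cells in row 3 total 72, leaving 72 − 72 = 0 for the blank.
The known cells in column 1 total 63, leaving 72 − 63 = 9 for the blank.
The known cells in row 4 total 54, leaving 72 − 54 = 18 for the blank.
The known cells in column 2 total 63, leaving 72 − 63 = 9 for the blank.
The known cells in row 1 total 79, leaving 72 − 79 = -7 for the blank.
The known cells in row 6 total 83, leaving 72 − 83 = -11 for the blank.

z = 0, b = 9, q = 18, p = 9, m = -7, k = -11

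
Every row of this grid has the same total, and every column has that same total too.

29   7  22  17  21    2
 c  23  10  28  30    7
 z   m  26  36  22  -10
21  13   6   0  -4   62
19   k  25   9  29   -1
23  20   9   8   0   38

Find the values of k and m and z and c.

Rows 1 and 4 both sum to 98, so that's the common total.
The known cells in row 2 total 98, leaving 98 − 98 = 0 for the blank.
The known cells in column 1 total 92, leaving 98 − 92 = 6 for the blank.
The known cells in row 5 total 81, leaving 98 − 81 = 17 for the blank.
The known cells in row 3 total 80, leaving 98 − 80 = 18 for the blank.

k = 17, m = 18, z = 6, c = 0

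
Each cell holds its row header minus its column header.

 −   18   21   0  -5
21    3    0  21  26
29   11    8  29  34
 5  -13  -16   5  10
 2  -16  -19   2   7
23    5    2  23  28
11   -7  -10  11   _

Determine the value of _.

11 − (-5) = 16.

16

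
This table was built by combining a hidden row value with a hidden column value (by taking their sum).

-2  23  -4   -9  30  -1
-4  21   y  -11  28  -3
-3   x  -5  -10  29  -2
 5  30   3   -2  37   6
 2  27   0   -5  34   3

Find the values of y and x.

The difference between any two rows is the same in every column — this is an addition table with the headers hidden.
Row 2 minus row 1 is -3 − (-1) = -2, so its entry in column 3 is -4 + (-2) = -6.
Row 3 minus row 1 is -2 − (-1) = -1, so its entry in column 2 is 23 + (-1) = 22.

y = -6, x = 22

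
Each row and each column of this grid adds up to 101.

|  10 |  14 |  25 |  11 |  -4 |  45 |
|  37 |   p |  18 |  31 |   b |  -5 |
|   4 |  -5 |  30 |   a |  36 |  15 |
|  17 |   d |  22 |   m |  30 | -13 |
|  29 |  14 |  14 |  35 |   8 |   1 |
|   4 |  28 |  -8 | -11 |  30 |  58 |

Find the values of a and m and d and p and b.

a = 21, m = 14, d = 31, p = 19, b = 1

Column 5 has -4 + 36 + 30 + 8 + 30 = 100; the blank must be 101 − 100 = 1.
Row 2 has 37 + 18 + 31 + 1 − 5 = 82; the blank must be 101 − 82 = 19.
Column 2 has 14 + 19 − 5 + 14 + 28 = 70; the blank must be 101 − 70 = 31.
Row 3 has 4 − 5 + 30 + 36 + 15 = 80; the blank must be 101 − 80 = 21.
Row 4 has 17 + 31 + 22 + 30 − 13 = 87; the blank must be 101 − 87 = 14.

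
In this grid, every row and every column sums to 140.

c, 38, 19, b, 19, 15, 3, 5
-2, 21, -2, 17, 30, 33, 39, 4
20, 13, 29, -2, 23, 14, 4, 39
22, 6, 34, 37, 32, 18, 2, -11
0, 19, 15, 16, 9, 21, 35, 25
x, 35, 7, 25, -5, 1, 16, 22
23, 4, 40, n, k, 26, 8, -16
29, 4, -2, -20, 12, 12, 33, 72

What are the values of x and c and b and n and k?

Column 5: 19 + 30 + 23 + 32 + 9 − 5 + 12 = 120, so its missing entry is 140 − 120 = 20.
Row 6: 35 + 7 + 25 − 5 + 1 + 16 + 22 = 101, so its missing entry is 140 − 101 = 39.
Column 1: -2 + 20 + 22 + 0 + 39 + 23 + 29 = 131, so its missing entry is 140 − 131 = 9.
Row 1: 9 + 38 + 19 + 19 + 15 + 3 + 5 = 108, so its missing entry is 140 − 108 = 32.
Row 7: 23 + 4 + 40 + 20 + 26 + 8 − 16 = 105, so its missing entry is 140 − 105 = 35.

x = 39, c = 9, b = 32, n = 35, k = 20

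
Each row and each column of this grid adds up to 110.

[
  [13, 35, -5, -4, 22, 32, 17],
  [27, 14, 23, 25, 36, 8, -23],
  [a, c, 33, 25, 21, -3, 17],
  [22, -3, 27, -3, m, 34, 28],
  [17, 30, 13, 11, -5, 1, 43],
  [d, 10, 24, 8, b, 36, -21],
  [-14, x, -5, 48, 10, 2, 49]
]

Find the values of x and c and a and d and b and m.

Row 4: 22 − 3 + 27 − 3 + 34 + 28 = 105, so its missing entry is 110 − 105 = 5.
Row 7: -14 − 5 + 48 + 10 + 2 + 49 = 90, so its missing entry is 110 − 90 = 20.
Column 2: 35 + 14 − 3 + 30 + 10 + 20 = 106, so its missing entry is 110 − 106 = 4.
Column 5: 22 + 36 + 21 + 5 − 5 + 10 = 89, so its missing entry is 110 − 89 = 21.
Row 3: 4 + 33 + 25 + 21 − 3 + 17 = 97, so its missing entry is 110 − 97 = 13.
Row 6: 10 + 24 + 8 + 21 + 36 − 21 = 78, so its missing entry is 110 − 78 = 32.

x = 20, c = 4, a = 13, d = 32, b = 21, m = 5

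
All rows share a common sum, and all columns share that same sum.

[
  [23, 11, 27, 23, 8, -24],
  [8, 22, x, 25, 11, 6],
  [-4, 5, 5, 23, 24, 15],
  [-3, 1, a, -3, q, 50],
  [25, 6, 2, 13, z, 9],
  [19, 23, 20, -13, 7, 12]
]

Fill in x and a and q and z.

x = -4, a = 18, q = 5, z = 13

Rows 1 and 3 both sum to 68, so that's the common total.
Row 5 has 25 + 6 + 2 + 13 + 9 = 55; the blank must be 68 − 55 = 13.
Row 2 has 8 + 22 + 25 + 11 + 6 = 72; the blank must be 68 − 72 = -4.
Column 3 has 27 − 4 + 5 + 2 + 20 = 50; the blank must be 68 − 50 = 18.
Row 4 has -3 + 1 + 18 − 3 + 50 = 63; the blank must be 68 − 63 = 5.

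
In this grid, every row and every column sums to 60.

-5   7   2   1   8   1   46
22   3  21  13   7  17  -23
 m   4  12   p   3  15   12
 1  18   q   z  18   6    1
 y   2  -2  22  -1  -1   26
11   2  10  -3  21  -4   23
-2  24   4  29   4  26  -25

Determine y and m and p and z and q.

y = 14, m = 19, p = -5, z = 3, q = 13

Row 5: 2 − 2 + 22 − 1 − 1 + 26 = 46, so its missing entry is 60 − 46 = 14.
Column 1: -5 + 22 + 1 + 14 + 11 − 2 = 41, so its missing entry is 60 − 41 = 19.
Row 3: 19 + 4 + 12 + 3 + 15 + 12 = 65, so its missing entry is 60 − 65 = -5.
Column 4: 1 + 13 − 5 + 22 − 3 + 29 = 57, so its missing entry is 60 − 57 = 3.
Row 4: 1 + 18 + 3 + 18 + 6 + 1 = 47, so its missing entry is 60 − 47 = 13.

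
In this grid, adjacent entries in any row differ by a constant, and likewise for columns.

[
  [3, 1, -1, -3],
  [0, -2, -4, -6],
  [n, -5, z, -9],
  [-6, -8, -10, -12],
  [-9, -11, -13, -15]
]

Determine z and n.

z = -7, n = -3

Along each row the entries change by -2 per step; down each column they change by -3.
Row 3: from -5 at column 2, stepping by -2 to column 3 gives -7.
Row 3: from -5 at column 2, stepping by -2 to column 1 gives -3.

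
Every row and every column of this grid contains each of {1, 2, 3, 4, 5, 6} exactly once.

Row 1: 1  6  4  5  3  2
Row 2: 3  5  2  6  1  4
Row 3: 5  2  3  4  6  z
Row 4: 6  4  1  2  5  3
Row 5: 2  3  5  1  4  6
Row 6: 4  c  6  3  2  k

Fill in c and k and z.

c = 1, k = 5, z = 1

At (row 3, col 6): row 3 already has {2, 3, 4, 5, 6}, so the value is 1.
Cell (6,6): column 6 already has {1, 2, 3, 4, 6} → 5.
At (row 6, col 2): row 6 already has {2, 3, 4, 5, 6}, so the value is 1.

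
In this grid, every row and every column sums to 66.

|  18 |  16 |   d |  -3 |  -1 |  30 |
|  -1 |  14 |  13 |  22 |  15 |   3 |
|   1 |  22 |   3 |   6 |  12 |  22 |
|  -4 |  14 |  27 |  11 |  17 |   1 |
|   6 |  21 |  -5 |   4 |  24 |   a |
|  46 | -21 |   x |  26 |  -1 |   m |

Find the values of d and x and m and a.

Row 5 has 6 + 21 − 5 + 4 + 24 = 50; the blank must be 66 − 50 = 16.
Row 1 has 18 + 16 − 3 − 1 + 30 = 60; the blank must be 66 − 60 = 6.
Column 6 has 30 + 3 + 22 + 1 + 16 = 72; the blank must be 66 − 72 = -6.
Row 6 has 46 − 21 + 26 − 1 − 6 = 44; the blank must be 66 − 44 = 22.

d = 6, x = 22, m = -6, a = 16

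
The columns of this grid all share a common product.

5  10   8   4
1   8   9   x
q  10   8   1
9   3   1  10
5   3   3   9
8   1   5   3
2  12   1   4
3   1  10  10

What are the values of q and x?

q = 8, x = 2

Columns 2 and 3 each multiply to 86400, so every column has product 86400.
Column 1: 5×1×9×5×8×2×3 = 10800, so the missing entry is 86400 ÷ 10800 = 8.
Column 4: 4×1×10×9×3×4×10 = 43200, so the missing entry is 86400 ÷ 43200 = 2.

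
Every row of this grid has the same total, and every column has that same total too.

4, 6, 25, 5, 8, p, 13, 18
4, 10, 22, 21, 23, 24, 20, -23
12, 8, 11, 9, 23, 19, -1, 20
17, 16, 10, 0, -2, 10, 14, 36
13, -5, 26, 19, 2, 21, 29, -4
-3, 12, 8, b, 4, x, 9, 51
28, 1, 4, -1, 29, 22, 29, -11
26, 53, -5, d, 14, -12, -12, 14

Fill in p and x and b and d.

Rows 2 and 3 both sum to 101, so that's the common total.
Row 1 has 4 + 6 + 25 + 5 + 8 + 13 + 18 = 79; the blank must be 101 − 79 = 22.
Column 6 has 22 + 24 + 19 + 10 + 21 + 22 − 12 = 106; the blank must be 101 − 106 = -5.
Row 6 has -3 + 12 + 8 + 4 − 5 + 9 + 51 = 76; the blank must be 101 − 76 = 25.
Row 8 has 26 + 53 − 5 + 14 − 12 − 12 + 14 = 78; the blank must be 101 − 78 = 23.

p = 22, x = -5, b = 25, d = 23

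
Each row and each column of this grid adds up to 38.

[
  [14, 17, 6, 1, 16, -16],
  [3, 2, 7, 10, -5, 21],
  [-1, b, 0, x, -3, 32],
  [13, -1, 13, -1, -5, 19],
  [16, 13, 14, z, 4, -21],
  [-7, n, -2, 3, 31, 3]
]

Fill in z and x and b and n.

Row 6: -7 − 2 + 3 + 31 + 3 = 28, so its missing entry is 38 − 28 = 10.
Column 2: 17 + 2 − 1 + 13 + 10 = 41, so its missing entry is 38 − 41 = -3.
Row 3: -1 − 3 + 0 − 3 + 32 = 25, so its missing entry is 38 − 25 = 13.
Row 5: 16 + 13 + 14 + 4 − 21 = 26, so its missing entry is 38 − 26 = 12.

z = 12, x = 13, b = -3, n = 10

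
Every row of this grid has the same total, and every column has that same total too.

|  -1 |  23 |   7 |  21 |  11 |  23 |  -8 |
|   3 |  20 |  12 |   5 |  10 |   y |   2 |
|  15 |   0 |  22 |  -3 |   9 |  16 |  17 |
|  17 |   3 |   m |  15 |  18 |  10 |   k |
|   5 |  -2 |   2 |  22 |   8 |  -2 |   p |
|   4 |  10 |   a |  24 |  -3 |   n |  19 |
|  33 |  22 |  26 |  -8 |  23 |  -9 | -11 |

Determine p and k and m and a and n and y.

p = 43, k = 14, m = -1, a = 8, n = 14, y = 24

Rows 1 and 3 both sum to 76, so that's the common total.
The known cells in row 2 total 52, leaving 76 − 52 = 24 for the blank.
The known cells in column 6 total 62, leaving 76 − 62 = 14 for the blank.
The known cells in row 5 total 33, leaving 76 − 33 = 43 for the blank.
The known cells in column 7 total 62, leaving 76 − 62 = 14 for the blank.
The known cells in row 4 total 77, leaving 76 − 77 = -1 for the blank.
The known cells in row 6 total 68, leaving 76 − 68 = 8 for the blank.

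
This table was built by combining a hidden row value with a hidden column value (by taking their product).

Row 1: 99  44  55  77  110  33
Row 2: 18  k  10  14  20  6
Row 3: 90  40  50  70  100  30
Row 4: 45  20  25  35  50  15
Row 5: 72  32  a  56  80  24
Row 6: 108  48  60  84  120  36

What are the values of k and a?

Each row is a constant multiple of every other row — this is a multiplication table with the headers hidden.
Row 2 is 14/77 = 2/11 times row 1, so its entry in column 2 is 44 × 2/11 = 8.
Row 5 is 56/77 = 8/11 times row 1, so its entry in column 3 is 55 × 8/11 = 40.

k = 8, a = 40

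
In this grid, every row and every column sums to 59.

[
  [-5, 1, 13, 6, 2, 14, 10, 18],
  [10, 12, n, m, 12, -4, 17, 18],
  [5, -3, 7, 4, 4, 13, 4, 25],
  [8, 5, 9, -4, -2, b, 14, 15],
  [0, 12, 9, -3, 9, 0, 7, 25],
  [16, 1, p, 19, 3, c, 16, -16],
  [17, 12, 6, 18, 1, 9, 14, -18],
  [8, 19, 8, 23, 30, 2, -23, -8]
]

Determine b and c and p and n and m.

Column 4 has 6 + 4 − 4 − 3 + 19 + 18 + 23 = 63; the blank must be 59 − 63 = -4.
Row 2 has 10 + 12 − 4 + 12 − 4 + 17 + 18 = 61; the blank must be 59 − 61 = -2.
Row 4 has 8 + 5 + 9 − 4 − 2 + 14 + 15 = 45; the blank must be 59 − 45 = 14.
Column 6 has 14 − 4 + 13 + 14 + 0 + 9 + 2 = 48; the blank must be 59 − 48 = 11.
Row 6 has 16 + 1 + 19 + 3 + 11 + 16 − 16 = 50; the blank must be 59 − 50 = 9.

b = 14, c = 11, p = 9, n = -2, m = -4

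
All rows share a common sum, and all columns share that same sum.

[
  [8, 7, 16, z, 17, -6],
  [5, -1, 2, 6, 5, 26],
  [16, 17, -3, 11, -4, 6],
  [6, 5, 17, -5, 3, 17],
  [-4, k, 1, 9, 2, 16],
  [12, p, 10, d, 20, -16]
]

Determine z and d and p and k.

z = 1, d = 21, p = -4, k = 19

Rows 2 and 3 both sum to 43, so that's the common total.
Row 1 has 8 + 7 + 16 + 17 − 6 = 42; the blank must be 43 − 42 = 1.
Column 4 has 1 + 6 + 11 − 5 + 9 = 22; the blank must be 43 − 22 = 21.
Row 5 has -4 + 1 + 9 + 2 + 16 = 24; the blank must be 43 − 24 = 19.
Row 6 has 12 + 10 + 21 + 20 − 16 = 47; the blank must be 43 − 47 = -4.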